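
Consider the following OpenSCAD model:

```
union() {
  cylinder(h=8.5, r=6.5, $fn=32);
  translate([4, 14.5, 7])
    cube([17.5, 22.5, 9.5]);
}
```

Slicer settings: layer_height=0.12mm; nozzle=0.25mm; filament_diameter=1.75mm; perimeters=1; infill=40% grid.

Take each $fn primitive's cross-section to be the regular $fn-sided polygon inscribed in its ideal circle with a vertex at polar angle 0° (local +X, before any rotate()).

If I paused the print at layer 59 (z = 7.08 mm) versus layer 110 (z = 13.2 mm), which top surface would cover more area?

Layer 59 (z = 7.08): the cylinder: section is a regular 32-gon, circumradius r=6.5 (area = (32/2)·6.500²·sin(360°/32) = 131.88 mm²); the cube at (4, 14.5) is present — its section is the full 17.5×22.5 rectangle (area 393.75 mm²); Merging all regions: the 2 present regions are separate (no shared area or edge), so areas and boundary lengths simply add and each stays a separate island — area = 525.63 mm². So its area = 525.63 mm². Layer 110 (z = 13.2): the cylinder is not intersected at this z (z outside [0, 8.5]); the cube at (4, 14.5) (footprint 17.5×22.5) is included at this height (area 393.75 mm²); Combining (union): only the 17.5×22.5 cube at (4, 14.5) is present, so the union is just that shape — area = 393.75 mm². So its area = 393.75 mm². Layer 59 is larger (525.63 vs 393.75 mm²).

layer 59 (z = 7.08 mm)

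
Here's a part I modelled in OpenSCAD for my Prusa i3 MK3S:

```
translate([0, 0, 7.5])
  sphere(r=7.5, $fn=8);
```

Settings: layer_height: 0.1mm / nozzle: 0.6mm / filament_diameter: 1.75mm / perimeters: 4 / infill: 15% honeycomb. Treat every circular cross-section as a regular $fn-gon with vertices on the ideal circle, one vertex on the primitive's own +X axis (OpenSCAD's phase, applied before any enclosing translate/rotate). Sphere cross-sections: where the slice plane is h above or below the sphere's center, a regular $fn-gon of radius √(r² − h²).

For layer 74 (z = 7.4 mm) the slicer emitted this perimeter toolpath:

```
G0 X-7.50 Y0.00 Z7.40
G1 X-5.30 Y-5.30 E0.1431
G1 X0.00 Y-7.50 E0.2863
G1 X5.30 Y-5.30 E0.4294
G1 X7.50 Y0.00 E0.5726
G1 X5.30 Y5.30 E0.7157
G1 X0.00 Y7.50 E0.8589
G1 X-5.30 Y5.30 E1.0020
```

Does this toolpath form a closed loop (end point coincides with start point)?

no

Start point (G0): (-7.50, 0.00). End point (last G1): the path does not return to the start — open.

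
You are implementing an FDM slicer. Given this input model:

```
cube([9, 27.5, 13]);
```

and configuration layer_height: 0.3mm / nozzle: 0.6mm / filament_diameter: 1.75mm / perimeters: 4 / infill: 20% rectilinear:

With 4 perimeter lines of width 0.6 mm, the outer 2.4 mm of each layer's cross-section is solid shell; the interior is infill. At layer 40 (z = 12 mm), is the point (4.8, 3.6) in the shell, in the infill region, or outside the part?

At z = 12 mm: the cube (footprint 9×27.5) is included at this height. Overall, the cross-section is a single solid region. The nearest boundary edge runs (0.00, 0.00)→(9.00, 0.00); distance from the point to it = 3.60 mm. The point is inside the cross-section and 3.60 mm from the nearest boundary — more than the 2.4 mm shell width (4 × 0.6), so it's in the infill interior.

infill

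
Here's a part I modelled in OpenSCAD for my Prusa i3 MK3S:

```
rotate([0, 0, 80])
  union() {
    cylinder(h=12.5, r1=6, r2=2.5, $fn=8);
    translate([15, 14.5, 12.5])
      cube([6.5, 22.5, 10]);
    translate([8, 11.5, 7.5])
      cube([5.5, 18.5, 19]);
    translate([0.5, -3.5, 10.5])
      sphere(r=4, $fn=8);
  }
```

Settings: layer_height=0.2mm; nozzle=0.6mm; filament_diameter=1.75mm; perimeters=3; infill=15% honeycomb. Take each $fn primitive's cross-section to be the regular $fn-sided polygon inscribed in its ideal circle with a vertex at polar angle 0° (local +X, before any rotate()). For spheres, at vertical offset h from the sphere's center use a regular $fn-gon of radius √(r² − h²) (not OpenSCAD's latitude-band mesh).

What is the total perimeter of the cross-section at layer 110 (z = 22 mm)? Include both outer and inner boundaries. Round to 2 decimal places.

At z = 22 mm: the cone does not reach this height (z outside [0, 12.5]); the cube at (15, 14.5) (footprint 6.5×22.5) is included at this height (perimeter 58.00 mm); the 5.5×18.5 cube at (8, 11.5) contributes its full rectangle (perimeter 48.00 mm); the sphere at (0.5, -3.5) is not intersected at this z (|z−center|=11.500 > r=4); Combining (union): the 2 present regions are separate (no shared area or edge), so areas and boundary lengths simply add and each stays a separate island — boundary = 106.00 mm; (whole slice rotated 80° about Z — lengths, areas and connectivity unchanged). Overall, the cross-section has 2 separate islands. Total boundary length (outer) = 106.00 mm.

106.00 mm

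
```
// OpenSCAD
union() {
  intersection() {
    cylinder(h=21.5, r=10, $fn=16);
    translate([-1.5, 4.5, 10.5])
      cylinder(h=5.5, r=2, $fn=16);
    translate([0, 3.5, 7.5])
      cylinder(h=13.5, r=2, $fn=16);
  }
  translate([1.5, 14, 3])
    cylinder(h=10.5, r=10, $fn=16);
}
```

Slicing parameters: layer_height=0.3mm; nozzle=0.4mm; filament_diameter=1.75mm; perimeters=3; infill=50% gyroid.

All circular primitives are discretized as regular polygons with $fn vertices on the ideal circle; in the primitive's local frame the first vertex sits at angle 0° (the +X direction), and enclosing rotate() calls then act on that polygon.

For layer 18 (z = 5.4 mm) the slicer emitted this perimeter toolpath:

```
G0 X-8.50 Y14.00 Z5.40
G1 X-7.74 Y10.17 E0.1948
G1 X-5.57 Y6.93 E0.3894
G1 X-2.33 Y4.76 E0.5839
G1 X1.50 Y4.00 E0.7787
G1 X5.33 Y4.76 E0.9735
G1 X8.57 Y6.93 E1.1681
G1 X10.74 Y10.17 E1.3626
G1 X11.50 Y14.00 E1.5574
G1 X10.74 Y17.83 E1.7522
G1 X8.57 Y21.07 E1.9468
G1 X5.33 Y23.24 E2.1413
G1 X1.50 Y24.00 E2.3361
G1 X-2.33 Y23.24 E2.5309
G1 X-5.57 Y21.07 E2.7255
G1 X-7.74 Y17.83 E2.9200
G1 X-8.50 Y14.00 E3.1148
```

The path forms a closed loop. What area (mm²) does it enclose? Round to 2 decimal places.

Apply the shoelace formula to the sequence of (X, Y) vertices; enclosed area = 306.19 mm².

306.19 mm²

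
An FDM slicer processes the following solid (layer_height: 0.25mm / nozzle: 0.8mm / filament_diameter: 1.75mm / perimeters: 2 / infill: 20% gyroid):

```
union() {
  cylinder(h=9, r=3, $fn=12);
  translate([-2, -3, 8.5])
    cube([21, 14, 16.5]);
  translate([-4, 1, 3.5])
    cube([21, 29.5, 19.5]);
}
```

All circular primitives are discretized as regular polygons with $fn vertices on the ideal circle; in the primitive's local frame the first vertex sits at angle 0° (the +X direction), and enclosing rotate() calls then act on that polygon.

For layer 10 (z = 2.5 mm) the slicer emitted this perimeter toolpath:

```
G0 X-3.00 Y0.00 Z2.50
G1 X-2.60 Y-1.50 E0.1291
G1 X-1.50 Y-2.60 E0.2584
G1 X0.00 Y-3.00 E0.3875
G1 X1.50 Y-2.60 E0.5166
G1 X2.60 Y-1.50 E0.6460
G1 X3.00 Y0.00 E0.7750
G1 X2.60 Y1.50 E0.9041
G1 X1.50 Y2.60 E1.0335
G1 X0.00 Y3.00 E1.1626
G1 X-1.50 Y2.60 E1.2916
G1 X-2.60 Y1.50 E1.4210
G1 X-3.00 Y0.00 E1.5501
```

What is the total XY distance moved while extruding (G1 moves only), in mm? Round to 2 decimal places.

Sum the Euclidean lengths of each G1 segment: total = 18.64 mm.

18.64 mm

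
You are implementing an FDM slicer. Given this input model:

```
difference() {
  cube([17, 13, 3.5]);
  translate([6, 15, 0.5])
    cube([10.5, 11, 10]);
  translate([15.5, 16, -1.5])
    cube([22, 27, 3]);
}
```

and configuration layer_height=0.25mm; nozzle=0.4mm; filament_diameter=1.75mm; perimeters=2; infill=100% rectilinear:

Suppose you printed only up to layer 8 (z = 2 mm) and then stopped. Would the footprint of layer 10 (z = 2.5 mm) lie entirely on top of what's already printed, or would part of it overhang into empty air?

entirely on top

Compare the two slices. At z = 2: the cube (footprint 17×13) is included at this height (area 221.00 mm²); the cube at (6, 15) is present — its section is the full 10.5×11 rectangle (area 115.50 mm²); the cube at (15.5, 16) does not reach this height (z outside [-1.5, 1.5]); Taking the first minus the rest: starting from the 17×13 cube (221.00 mm²), the 10.5×11 cube at (6, 15) misses the remaining region (no effect) — area = 221.00 mm². At z = 2.5: the cube is present — its section is the full 17×13 rectangle (area 221.00 mm²); the cube at (6, 15) (footprint 10.5×11) is included at this height (area 115.50 mm²); the cube at (15.5, 16) is absent (z outside [-1.5, 1.5]); Taking the first minus the rest: starting from the 17×13 cube (221.00 mm²), the 10.5×11 cube at (6, 15) misses the remaining region (no effect) — area = 221.00 mm². Checking containment: the cross-section at z = 2.5 is a subset of the cross-section at z = 2.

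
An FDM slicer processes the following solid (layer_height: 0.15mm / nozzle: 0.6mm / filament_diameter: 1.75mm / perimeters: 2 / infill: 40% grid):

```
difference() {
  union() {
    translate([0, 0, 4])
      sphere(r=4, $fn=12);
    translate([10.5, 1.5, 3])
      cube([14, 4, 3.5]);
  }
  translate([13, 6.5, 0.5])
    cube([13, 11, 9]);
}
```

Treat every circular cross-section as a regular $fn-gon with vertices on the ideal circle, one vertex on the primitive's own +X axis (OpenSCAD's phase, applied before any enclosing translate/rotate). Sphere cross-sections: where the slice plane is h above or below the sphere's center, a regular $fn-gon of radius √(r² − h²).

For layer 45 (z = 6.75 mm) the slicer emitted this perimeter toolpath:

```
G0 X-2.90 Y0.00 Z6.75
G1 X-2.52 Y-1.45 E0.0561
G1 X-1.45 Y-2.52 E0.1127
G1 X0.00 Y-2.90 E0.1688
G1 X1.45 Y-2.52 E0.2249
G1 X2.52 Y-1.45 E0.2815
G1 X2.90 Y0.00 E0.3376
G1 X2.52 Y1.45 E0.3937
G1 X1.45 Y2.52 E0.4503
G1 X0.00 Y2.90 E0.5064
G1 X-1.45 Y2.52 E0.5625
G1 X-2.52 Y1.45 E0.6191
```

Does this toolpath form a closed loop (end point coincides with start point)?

Start point (G0): (-2.90, 0.00). End point (last G1): the path does not return to the start — open.

no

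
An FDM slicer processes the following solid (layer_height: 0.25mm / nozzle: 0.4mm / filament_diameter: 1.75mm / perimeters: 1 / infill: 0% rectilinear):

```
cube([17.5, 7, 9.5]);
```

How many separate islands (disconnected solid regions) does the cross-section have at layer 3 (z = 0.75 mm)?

1

At z = 0.75 mm: the cube is present — its section is the full 17.5×7 rectangle. Overall, the cross-section is a single solid region. Island count = 1.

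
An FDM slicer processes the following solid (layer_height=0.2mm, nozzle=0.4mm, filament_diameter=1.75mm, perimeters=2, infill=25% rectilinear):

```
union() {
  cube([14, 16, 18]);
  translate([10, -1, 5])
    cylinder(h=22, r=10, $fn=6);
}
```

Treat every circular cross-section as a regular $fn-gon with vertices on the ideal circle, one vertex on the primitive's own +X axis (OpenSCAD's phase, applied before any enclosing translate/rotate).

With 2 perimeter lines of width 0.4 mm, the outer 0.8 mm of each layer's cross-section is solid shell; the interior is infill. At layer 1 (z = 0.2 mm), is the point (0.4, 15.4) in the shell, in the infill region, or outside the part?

shell

At z = 0.2 mm: the cube is present — its section is the full 14×16 rectangle; the cylinder at (10, -1) is absent (z outside [5, 27]); Merging all regions: only the 14×16 cube is present, so the union is just that shape — 1 connected region. Overall, the cross-section is a single solid region. The nearest boundary edge runs (0.00, 16.00)→(0.00, 0.00); distance from the point to it = 0.40 mm. The point is inside the cross-section, 0.40 mm from the nearest boundary — within the 0.8 mm shell band (2 × 0.4).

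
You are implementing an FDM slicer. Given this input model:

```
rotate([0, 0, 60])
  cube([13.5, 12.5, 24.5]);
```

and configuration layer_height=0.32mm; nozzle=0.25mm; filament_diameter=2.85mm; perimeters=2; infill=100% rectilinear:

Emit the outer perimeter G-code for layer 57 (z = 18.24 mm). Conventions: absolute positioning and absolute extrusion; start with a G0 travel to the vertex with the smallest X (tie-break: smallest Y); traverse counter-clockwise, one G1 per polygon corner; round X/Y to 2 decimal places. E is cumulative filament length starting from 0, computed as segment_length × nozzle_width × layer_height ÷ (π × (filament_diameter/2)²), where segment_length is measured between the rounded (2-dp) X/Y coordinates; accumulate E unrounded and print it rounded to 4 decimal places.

At z = 18.24 mm: the 13.5×12.5 cube contributes its full rectangle; (rotated 60° about Z; rotation is an isometry so areas/perimeters/island counts are preserved). The outline is a single polygon with 4 vertices. Extrusion per mm of travel: 0.25 × 0.32 / (π × 1.425²) = 0.012540. Accumulating E over each segment gives final E = 0.6522.

G0 X-10.83 Y6.25 Z18.24
G1 X0.00 Y0.00 E0.1568
G1 X6.75 Y11.69 E0.3261
G1 X-4.08 Y17.94 E0.4829
G1 X-10.83 Y6.25 E0.6522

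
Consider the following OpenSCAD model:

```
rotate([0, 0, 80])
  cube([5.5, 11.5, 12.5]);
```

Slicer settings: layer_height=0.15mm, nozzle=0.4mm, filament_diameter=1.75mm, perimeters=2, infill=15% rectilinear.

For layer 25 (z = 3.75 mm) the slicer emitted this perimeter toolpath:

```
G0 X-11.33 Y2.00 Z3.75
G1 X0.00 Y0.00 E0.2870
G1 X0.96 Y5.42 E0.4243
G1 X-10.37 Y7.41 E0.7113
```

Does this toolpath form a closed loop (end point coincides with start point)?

no

Start point (G0): (-11.33, 2.00). End point (last G1): the path does not return to the start — open.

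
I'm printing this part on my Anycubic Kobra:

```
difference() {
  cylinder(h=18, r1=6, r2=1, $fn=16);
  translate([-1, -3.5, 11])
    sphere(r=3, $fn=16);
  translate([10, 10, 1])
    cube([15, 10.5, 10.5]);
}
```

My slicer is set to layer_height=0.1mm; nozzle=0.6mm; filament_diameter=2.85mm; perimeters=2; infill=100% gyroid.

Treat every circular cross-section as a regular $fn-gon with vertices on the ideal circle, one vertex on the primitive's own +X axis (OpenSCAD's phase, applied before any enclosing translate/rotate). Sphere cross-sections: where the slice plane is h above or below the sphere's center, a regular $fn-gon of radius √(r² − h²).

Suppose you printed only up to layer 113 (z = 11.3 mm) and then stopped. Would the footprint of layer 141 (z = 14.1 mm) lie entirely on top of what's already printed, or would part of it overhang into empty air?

part overhangs

Compare the two slices. At z = 11.3: the cone: at t=0.628 of its height the radius interpolates to r₁+(r₂−r₁)t = 2.861, giving a regular 16-gon of that circumradius (area = (16/2)·2.861²·sin(360°/16) = 25.06 mm²); the r=3 sphere at (-1, -3.5) contributes a regular 16-gon of circumradius √(3²−0.3²) = 2.985 (area = (16/2)·2.985²·sin(360°/16) = 27.28 mm²); the cube at (10, 10) (footprint 15×10.5) is included at this height (area 157.50 mm²); Subtracting the remaining from the first: starting from the cone (25.06 mm²), the r=3 sphere at (-1, -3.5) partially overlaps it — only the 6.63 mm² overlap (of its 27.28 mm²) is removed, clipping the outline; the 15×10.5 cube at (10, 10) misses the remaining region (no effect) — area = 18.43 mm². At z = 14.1: the cone contributes a regular 16-gon of circumradius 2.083 (interpolated between r1=6 and r2=1 at t=0.783) (area = (16/2)·2.083²·sin(360°/16) = 13.29 mm²); the sphere at (-1, -3.5) is absent (|z−center|=3.100 > r=3); the cube at (10, 10) does not reach this height (z outside [1, 11.5]); Subtracting the remaining from the first: none of the subtracted shapes is present at this height, so the cone is unchanged — area = 13.29 mm². Checking containment: at z = 14.1 the cross-section extends beyond the z = 11.3 cross-section by about 3.14 mm².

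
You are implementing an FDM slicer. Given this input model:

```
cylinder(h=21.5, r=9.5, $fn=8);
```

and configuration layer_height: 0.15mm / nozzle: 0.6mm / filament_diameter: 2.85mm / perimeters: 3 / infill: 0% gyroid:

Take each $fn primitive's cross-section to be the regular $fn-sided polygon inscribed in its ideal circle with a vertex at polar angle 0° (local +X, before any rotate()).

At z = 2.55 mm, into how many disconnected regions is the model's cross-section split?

At z = 2.55 mm: the r=9.5 cylinder gives a regular 8-gon of circumradius 9.5 (constant along its height). The result has 1 disconnected region.

1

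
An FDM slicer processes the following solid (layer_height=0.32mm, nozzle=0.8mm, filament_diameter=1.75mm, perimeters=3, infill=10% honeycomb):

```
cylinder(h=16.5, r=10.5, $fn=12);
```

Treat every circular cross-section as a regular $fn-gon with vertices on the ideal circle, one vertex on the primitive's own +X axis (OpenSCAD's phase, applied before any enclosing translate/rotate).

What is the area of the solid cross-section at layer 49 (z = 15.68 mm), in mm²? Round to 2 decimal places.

330.75 mm²

At z = 15.68 mm: the cylinder: section is a regular 12-gon, circumradius r=10.5 (area = (12/2)·10.500²·sin(360°/12) = 330.75 mm²). Overall, the cross-section is a single solid region. Net area = 330.75 mm².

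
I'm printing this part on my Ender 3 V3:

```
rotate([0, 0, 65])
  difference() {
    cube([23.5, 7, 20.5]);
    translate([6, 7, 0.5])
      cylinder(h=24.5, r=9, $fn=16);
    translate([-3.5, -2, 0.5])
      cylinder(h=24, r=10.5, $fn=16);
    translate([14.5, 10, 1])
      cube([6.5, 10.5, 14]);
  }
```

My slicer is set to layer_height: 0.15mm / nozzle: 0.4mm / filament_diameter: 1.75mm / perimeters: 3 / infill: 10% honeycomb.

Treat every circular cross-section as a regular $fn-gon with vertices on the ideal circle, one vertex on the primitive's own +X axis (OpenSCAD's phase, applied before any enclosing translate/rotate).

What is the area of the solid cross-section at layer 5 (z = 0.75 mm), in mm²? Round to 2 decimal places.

At z = 0.75 mm: the cube (footprint 23.5×7) is included at this height (area 164.50 mm²); the r=9 cylinder at (6, 7) contributes a regular 16-gon of circumradius 9 (area = (16/2)·9.000²·sin(360°/16) = 247.98 mm²); the cylinder at (-3.5, -2): section is a regular 16-gon, circumradius r=10.5 (area = (16/2)·10.500²·sin(360°/16) = 337.53 mm²); the cube at (14.5, 10) is not intersected at this z (z outside [1, 15]); Subtracting the remaining from the first: starting from the 23.5×7 cube (164.50 mm²), the r=9 cylinder at (6, 7) partially overlaps it — only the 96.88 mm² overlap (of its 247.98 mm²) is removed, clipping the outline; the r=10.5 cylinder at (-3.5, -2) partially overlaps it — only the 0.12 mm² overlap (of its 337.53 mm²) is removed, clipping the outline — area = 67.51 mm²; (rotated 65° about Z; rotation is an isometry so areas/perimeters/island counts are preserved). Overall, the cross-section is a single solid region. Net area = 67.51 mm².

67.51 mm²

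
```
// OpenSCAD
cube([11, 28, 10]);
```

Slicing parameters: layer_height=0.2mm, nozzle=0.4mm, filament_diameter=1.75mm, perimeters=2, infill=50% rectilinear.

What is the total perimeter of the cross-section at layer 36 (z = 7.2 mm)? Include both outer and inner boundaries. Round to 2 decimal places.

78.00 mm

At z = 7.2 mm: the 11×28 cube contributes its full rectangle (perimeter 78.00 mm). Overall, the cross-section is a single solid region. Total boundary length (outer) = 78.00 mm.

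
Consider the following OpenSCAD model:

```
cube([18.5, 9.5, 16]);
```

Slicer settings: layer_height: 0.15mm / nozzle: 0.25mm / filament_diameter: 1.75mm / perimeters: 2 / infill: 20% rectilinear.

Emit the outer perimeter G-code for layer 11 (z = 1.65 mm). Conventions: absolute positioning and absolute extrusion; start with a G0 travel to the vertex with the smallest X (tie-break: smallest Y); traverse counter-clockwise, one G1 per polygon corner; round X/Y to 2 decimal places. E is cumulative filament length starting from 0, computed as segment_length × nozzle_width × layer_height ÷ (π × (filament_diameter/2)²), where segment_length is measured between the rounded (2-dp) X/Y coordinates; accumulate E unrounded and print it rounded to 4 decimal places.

G0 X0.00 Y0.00 Z1.65
G1 X18.50 Y0.00 E0.2884
G1 X18.50 Y9.50 E0.4365
G1 X0.00 Y9.50 E0.7250
G1 X0.00 Y0.00 E0.8731

At z = 1.65 mm: the cube is present — its section is the full 18.5×9.5 rectangle. The outline is a single polygon with 4 vertices. Extrusion per mm of travel: 0.25 × 0.15 / (π × 0.875²) = 0.015591. Accumulating E over each segment gives final E = 0.8731.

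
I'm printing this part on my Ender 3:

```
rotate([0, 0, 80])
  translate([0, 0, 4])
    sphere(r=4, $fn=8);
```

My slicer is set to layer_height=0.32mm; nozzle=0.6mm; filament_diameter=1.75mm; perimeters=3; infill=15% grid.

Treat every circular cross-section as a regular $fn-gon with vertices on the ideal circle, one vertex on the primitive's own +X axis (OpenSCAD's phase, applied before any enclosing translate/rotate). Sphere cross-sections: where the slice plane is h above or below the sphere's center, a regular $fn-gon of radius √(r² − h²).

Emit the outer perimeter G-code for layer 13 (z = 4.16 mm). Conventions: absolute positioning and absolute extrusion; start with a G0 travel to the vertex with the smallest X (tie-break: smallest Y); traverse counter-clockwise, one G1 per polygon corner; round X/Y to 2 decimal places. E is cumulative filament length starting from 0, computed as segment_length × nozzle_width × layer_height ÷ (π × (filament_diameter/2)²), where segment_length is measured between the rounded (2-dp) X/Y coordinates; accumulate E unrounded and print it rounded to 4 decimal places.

G0 X-3.94 Y0.69 Z4.16
G1 X-3.27 Y-2.29 E0.2438
G1 X-0.69 Y-3.94 E0.4883
G1 X2.29 Y-3.27 E0.7321
G1 X3.94 Y-0.69 E0.9766
G1 X3.27 Y2.29 E1.2204
G1 X0.69 Y3.94 E1.4648
G1 X-2.29 Y3.27 E1.7086
G1 X-3.94 Y0.69 E1.9531

At z = 4.16 mm: the r=4 sphere slices to a regular 8-gon of circumradius 3.997 (√(r²−h²) with h=0.16 from center); (whole slice rotated 80° about Z — lengths, areas and connectivity unchanged). The outline is a single polygon with 8 vertices. Extrusion per mm of travel: 0.6 × 0.32 / (π × 0.875²) = 0.079824. Accumulating E over each segment gives final E = 1.9531.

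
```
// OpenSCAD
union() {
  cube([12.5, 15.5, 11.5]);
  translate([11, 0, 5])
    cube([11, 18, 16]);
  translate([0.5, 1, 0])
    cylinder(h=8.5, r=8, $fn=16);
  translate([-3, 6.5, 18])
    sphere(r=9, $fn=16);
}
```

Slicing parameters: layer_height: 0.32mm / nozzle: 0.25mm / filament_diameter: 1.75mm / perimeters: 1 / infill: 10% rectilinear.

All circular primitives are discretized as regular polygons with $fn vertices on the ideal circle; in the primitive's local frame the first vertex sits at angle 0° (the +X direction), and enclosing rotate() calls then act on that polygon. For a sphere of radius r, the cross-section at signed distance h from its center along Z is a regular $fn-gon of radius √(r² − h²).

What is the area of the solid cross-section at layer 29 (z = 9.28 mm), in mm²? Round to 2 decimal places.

383.69 mm²

At z = 9.28 mm: the cube (footprint 12.5×15.5) is included at this height (area 193.75 mm²); the cube at (11, 0) (footprint 11×18) is included at this height (area 198.00 mm²); the cylinder at (0.5, 1) is absent (z outside [0, 8.5]); the r=9 sphere at (-3, 6.5) slices to a regular 16-gon of circumradius 2.227 (√(r²−h²) with h=8.72 from center) (area = (16/2)·2.227²·sin(360°/16) = 15.19 mm²); Merging all regions: the regions partially overlap — summed areas 406.94 mm² minus the doubly-counted overlap 23.25 mm² gives 383.69 mm² — area = 383.69 mm². Overall, the cross-section has 2 separate islands. Net area = 383.69 mm².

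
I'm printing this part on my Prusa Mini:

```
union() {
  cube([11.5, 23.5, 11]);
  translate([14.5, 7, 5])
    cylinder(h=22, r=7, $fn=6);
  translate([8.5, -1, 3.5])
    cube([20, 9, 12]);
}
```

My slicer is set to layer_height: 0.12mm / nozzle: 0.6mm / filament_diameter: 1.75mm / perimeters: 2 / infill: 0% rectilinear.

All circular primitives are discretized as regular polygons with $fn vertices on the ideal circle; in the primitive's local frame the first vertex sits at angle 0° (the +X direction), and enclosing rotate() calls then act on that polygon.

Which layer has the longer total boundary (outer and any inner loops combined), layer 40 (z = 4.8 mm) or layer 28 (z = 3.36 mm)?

Layer 40 (z = 4.8): the cube (footprint 11.5×23.5) is included at this height (perimeter 70.00 mm); the cylinder at (14.5, 7) does not reach this height (z outside [5, 27]); the 20×9 cube at (8.5, -1) contributes its full rectangle (perimeter 58.00 mm); Merging all regions: the regions partially overlap (shared area 24.00 mm²), so the edge portions inside another operand are dropped and the merged outline is re-measured after clipping — boundary = 106.00 mm. So its perimeter = 106.00 mm. Layer 28 (z = 3.36): the cube (footprint 11.5×23.5) is included at this height (perimeter 70.00 mm); the cylinder at (14.5, 7) is not intersected at this z (z outside [5, 27]); the cube at (8.5, -1) is absent (z outside [3.5, 15.5]); Taking the union: only the 11.5×23.5 cube is present, so the union is just that shape — boundary = 70.00 mm. So its perimeter = 70.00 mm. Layer 40 is larger (106.00 vs 70.00 mm).

layer 40 (z = 4.8 mm)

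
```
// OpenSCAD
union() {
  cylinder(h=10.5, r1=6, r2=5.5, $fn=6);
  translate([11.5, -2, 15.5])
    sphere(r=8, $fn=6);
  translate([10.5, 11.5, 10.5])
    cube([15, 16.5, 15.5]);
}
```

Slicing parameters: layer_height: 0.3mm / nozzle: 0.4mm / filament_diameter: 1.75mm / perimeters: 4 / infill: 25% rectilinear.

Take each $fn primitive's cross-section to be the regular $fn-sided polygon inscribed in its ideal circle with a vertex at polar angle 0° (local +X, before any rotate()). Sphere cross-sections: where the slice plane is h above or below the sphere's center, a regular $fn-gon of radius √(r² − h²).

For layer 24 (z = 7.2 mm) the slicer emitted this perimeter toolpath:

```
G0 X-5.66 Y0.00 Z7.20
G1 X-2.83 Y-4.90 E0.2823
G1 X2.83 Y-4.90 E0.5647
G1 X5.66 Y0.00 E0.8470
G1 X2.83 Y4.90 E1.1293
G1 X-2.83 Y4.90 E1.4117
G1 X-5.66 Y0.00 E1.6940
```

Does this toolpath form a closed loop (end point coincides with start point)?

Start point (G0): (-5.66, 0.00). End point (last G1): the path returns to the start — closed.

yes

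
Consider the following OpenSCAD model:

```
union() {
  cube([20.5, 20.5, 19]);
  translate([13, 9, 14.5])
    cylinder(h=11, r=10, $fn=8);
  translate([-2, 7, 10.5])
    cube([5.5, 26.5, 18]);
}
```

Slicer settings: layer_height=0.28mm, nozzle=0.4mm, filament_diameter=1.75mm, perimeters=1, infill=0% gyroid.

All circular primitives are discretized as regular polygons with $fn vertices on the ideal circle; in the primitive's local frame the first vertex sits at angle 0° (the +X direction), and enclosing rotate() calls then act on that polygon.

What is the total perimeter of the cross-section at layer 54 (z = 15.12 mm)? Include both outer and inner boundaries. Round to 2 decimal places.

113.39 mm

At z = 15.12 mm: the 20.5×20.5 cube contributes its full rectangle (perimeter 82.00 mm); the r=10 cylinder at (13, 9) contributes a regular 8-gon of circumradius 10 (perimeter = 2·8·10.000·sin(180°/8) = 61.23 mm); the cube at (-2, 7) (footprint 5.5×26.5) is included at this height (perimeter 64.00 mm); Combining (union): the regions partially overlap (shared area 312.59 mm²), so the edge portions inside another operand are dropped and the merged outline is re-measured after clipping — boundary = 113.39 mm. Overall, the cross-section is a single solid region. Total boundary length (outer) = 113.39 mm.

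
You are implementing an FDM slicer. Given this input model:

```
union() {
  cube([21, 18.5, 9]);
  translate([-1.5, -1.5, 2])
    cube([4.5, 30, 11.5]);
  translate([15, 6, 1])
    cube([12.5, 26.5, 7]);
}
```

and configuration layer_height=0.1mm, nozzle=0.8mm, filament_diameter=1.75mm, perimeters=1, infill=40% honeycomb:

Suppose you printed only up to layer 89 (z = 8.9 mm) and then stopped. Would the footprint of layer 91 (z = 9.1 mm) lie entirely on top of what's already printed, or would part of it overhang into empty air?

Compare the two slices. At z = 8.9: the cube (footprint 21×18.5) is included at this height (area 388.50 mm²); the 4.5×30 cube at (-1.5, -1.5) contributes its full rectangle (area 135.00 mm²); the cube at (15, 6) is not intersected at this z (z outside [1, 8]); Merging all regions: the regions partially overlap — summed areas 523.50 mm² minus the doubly-counted overlap 55.50 mm² gives 468.00 mm² — area = 468.00 mm². At z = 9.1: the cube is not intersected at this z (z outside [0, 9]); the cube at (-1.5, -1.5) (footprint 4.5×30) is included at this height (area 135.00 mm²); the cube at (15, 6) is absent (z outside [1, 8]); Taking the union: only the 4.5×30 cube at (-1.5, -1.5) is present, so the union is just that shape — area = 135.00 mm². Checking containment: the cross-section at z = 9.1 is a subset of the cross-section at z = 8.9.

entirely on top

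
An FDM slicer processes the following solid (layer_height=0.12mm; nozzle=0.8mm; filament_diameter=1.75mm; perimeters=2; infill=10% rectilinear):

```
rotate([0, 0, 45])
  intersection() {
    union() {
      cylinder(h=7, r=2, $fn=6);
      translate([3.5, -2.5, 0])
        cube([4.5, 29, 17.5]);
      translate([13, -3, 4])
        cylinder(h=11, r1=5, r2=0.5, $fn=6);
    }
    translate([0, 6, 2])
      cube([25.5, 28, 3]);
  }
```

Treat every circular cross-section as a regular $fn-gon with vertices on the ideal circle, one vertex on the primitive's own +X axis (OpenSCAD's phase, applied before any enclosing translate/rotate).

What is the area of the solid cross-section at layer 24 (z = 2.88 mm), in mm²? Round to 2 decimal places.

92.25 mm²

At z = 2.88 mm: the r=2 cylinder gives a regular 6-gon of circumradius 2 (constant along its height) (area = (6/2)·2.000²·sin(360°/6) = 10.39 mm²); the cube at (3.5, -2.5) is present — its section is the full 4.5×29 rectangle (area 130.50 mm²); the cone at (13, -3) does not reach this height (z outside [4, 15]); Merging all regions: the 2 present regions are separate (no shared area or edge), so areas and boundary lengths simply add and each stays a separate island — area = 140.89 mm²; the cube at (0, 6) (footprint 25.5×28) is included at this height (area 714.00 mm²); After intersecting: the 25.5×28 cube at (0, 6) partially overlaps the result so far; clipping to the common part keeps 92.25 mm² — area = 92.25 mm²; (rotated 45° about Z; rotation is an isometry so areas/perimeters/island counts are preserved). Overall, the cross-section is a single solid region. Net area = 92.25 mm².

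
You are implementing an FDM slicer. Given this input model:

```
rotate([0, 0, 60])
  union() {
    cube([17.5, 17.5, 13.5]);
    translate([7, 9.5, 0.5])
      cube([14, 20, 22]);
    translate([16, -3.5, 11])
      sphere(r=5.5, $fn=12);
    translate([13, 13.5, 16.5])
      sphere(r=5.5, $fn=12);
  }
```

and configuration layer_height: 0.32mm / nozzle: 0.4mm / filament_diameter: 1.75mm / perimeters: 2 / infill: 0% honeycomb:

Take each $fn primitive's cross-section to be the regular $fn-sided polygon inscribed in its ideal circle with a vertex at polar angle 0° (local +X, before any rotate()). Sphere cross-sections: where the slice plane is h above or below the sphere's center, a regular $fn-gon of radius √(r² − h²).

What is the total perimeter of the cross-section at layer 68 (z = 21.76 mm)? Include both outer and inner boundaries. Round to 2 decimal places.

68.00 mm

At z = 21.76 mm: the cube is absent (z outside [0, 13.5]); the cube at (7, 9.5) (footprint 14×20) is included at this height (perimeter 68.00 mm); the sphere at (16, -3.5) is absent (|z−center|=10.760 > r=5.5); the r=5.5 sphere at (13, 13.5) slices to a regular 12-gon of circumradius 1.607 (√(r²−h²) with h=5.26 from center) (perimeter = 2·12·1.607·sin(180°/12) = 9.98 mm); Merging all regions: the r=5.5 sphere at (13, 13.5) lies entirely inside the 14×20 cube at (7, 9.5), so the union is just the 14×20 cube at (7, 9.5) — boundary = 68.00 mm; (whole slice rotated 60° about Z — lengths, areas and connectivity unchanged). Overall, the cross-section is a single solid region. Total boundary length (outer) = 68.00 mm.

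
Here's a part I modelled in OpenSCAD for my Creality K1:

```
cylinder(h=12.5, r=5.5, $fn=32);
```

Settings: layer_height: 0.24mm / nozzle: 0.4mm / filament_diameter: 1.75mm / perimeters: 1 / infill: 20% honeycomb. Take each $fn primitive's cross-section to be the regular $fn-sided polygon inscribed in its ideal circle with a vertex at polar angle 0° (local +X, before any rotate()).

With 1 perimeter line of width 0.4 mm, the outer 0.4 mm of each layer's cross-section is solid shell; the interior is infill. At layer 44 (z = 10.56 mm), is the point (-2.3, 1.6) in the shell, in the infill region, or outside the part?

infill

At z = 10.56 mm: the cylinder: section is a regular 32-gon, circumradius r=5.5. Overall, the cross-section is a single solid region. The nearest boundary edge runs (-3.89, 3.89)→(-4.57, 3.06); distance from the point to it = 2.68 mm. The point is inside the cross-section and 2.68 mm from the nearest boundary — more than the 0.4 mm shell width (1 × 0.4), so it's in the infill interior.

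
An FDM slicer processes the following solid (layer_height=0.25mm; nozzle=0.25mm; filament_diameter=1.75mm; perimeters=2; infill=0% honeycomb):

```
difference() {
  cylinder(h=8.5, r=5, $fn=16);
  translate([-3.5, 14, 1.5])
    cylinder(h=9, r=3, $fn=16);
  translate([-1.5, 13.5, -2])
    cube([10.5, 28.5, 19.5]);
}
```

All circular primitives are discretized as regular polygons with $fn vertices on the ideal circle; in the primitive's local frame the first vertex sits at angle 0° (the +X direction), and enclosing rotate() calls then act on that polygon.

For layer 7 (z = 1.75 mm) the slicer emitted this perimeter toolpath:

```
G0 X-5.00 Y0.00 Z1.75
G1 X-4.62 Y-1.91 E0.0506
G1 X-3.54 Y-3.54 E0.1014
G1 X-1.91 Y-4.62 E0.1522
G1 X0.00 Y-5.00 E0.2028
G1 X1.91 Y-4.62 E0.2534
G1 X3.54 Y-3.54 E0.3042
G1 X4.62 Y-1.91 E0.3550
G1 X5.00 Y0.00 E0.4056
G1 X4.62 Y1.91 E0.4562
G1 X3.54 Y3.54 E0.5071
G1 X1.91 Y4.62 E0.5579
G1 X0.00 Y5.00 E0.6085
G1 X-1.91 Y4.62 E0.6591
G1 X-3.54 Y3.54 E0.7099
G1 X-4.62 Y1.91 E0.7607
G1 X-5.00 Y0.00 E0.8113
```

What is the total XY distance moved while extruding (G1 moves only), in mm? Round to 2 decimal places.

Sum the Euclidean lengths of each G1 segment: total = 31.22 mm.

31.22 mm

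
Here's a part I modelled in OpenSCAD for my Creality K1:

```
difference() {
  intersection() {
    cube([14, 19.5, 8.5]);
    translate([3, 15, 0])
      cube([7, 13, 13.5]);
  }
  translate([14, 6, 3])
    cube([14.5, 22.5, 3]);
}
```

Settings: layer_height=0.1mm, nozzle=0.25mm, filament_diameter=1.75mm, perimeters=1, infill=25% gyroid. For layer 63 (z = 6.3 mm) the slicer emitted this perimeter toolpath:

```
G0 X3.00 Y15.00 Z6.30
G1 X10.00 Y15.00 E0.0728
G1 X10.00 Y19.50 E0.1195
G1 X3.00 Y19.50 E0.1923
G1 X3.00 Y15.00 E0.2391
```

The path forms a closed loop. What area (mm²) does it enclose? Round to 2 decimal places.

31.50 mm²

Apply the shoelace formula to the sequence of (X, Y) vertices; enclosed area = 31.50 mm².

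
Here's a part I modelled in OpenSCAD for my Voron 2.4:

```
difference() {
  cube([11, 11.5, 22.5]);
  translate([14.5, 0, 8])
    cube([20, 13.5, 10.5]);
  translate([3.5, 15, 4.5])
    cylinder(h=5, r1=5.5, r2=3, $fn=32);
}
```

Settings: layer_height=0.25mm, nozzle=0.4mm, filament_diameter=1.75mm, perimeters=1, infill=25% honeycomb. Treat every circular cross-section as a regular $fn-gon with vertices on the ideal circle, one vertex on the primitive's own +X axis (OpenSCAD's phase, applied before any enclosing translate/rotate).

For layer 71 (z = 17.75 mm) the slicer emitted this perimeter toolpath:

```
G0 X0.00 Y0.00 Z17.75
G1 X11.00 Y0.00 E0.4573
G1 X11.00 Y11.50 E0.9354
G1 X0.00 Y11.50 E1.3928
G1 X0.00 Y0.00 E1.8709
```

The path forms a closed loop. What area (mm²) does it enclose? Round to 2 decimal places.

126.50 mm²

Apply the shoelace formula to the sequence of (X, Y) vertices; enclosed area = 126.50 mm².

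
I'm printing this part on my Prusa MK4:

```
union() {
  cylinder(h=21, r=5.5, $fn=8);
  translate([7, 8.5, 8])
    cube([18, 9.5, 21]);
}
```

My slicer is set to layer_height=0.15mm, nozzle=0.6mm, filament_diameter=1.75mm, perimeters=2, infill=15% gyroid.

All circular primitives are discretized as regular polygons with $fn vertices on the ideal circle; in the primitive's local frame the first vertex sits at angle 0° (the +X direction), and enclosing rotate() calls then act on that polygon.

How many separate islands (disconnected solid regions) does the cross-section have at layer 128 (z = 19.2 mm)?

At z = 19.2 mm: the cylinder: section is a regular 8-gon, circumradius r=5.5; the cube at (7, 8.5) is present — its section is the full 18×9.5 rectangle; Taking the union: the 2 present regions are separate (no shared area or edge), so areas and boundary lengths simply add and each stays a separate island — 2 connected regions. Overall, the cross-section has 2 separate islands. Island count = 2.

2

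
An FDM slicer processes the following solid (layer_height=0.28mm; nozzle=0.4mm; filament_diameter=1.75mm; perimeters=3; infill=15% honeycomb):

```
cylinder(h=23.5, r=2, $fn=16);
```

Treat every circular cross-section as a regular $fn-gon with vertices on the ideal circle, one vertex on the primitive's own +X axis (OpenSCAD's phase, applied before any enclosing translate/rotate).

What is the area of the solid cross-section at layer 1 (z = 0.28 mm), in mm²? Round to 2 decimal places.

12.25 mm²

At z = 0.28 mm: the cylinder: section is a regular 16-gon, circumradius r=2 (area = (16/2)·2.000²·sin(360°/16) = 12.25 mm²). Overall, the cross-section is a single solid region. Net area = 12.25 mm².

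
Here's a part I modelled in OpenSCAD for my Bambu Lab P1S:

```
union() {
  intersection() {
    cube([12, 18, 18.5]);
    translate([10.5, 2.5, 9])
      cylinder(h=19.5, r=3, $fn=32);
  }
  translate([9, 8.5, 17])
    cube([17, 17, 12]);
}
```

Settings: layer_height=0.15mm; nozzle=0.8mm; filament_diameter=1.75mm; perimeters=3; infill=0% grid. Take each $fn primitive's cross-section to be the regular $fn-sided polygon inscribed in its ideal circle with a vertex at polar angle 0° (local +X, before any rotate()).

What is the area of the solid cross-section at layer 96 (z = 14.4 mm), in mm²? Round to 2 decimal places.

21.54 mm²

At z = 14.4 mm: the cube (footprint 12×18) is included at this height (area 216.00 mm²); the cylinder at (10.5, 2.5): section is a regular 32-gon, circumradius r=3 (area = (32/2)·3.000²·sin(360°/32) = 28.09 mm²); Keeping only the common overlap: the r=3 cylinder at (10.5, 2.5) partially overlaps the 12×18 cube; clipping to the common part keeps 21.54 mm² — area = 21.54 mm²; the cube at (9, 8.5) is absent (z outside [17, 29]); Merging all regions: only the result so far is present, so the union is just that shape — area = 21.54 mm². Overall, the cross-section is a single solid region. Net area = 21.54 mm².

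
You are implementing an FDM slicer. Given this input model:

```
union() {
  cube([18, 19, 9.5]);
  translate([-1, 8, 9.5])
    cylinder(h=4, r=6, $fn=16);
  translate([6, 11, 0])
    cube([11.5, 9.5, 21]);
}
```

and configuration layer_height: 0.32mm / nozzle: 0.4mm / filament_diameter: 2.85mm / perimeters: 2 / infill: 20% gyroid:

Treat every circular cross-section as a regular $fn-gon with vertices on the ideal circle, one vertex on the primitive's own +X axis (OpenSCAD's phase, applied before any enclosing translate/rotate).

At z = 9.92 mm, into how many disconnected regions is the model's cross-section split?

2

At z = 9.92 mm: the cube is absent (z outside [0, 9.5]); the r=6 cylinder at (-1, 8) contributes a regular 16-gon of circumradius 6; the cube at (6, 11) (footprint 11.5×9.5) is included at this height; Merging all regions: the 2 present regions are separate (no shared area or edge), so areas and boundary lengths simply add and each stays a separate island — 2 connected regions. The result has 2 disconnected regions.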